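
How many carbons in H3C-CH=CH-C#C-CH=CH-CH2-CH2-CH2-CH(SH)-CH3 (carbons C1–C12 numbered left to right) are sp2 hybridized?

C1: sp3
C2: sp2 ✓
C3: sp2 ✓
C4: sp
C5: sp
C6: sp2 ✓
C7: sp2 ✓
C8: sp3
C9: sp3
C10: sp3
C11: sp3
C12: sp3
C2, C3, C6, C7 → 4 sp2 carbons.

4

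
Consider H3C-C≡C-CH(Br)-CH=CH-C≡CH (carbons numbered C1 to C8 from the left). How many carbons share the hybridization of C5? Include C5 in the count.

C5 is sp2 (one π bond).
C1: sp3
C2: sp
C3: sp
C4: sp3
C5: sp2 ✓
C6: sp2 ✓
C7: sp
C8: sp
2 carbons are sp2.

2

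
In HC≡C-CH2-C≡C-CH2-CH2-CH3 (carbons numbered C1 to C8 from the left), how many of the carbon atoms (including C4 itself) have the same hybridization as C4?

4

C4 is sp (two π bonds).
C1: sp ✓
C2: sp ✓
C3: sp3
C4: sp ✓
C5: sp ✓
C6: sp3
C7: sp3
C8: sp3
4 carbons are sp.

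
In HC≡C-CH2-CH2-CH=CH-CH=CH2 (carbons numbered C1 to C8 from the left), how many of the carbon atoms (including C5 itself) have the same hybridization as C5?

C5 is sp2 (one π bond).
C1: sp
C2: sp
C3: sp3
C4: sp3
C5: sp2 ✓
C6: sp2 ✓
C7: sp2 ✓
C8: sp2 ✓
4 carbons are sp2.

4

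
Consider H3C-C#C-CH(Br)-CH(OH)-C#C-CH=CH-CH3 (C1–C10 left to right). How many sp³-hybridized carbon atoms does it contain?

C1: sp3 ✓
C2: sp
C3: sp
C4: sp3 ✓
C5: sp3 ✓
C6: sp
C7: sp
C8: sp2
C9: sp2
C10: sp3 ✓
C1, C4, C5, C10 → 4 sp3 carbons.

4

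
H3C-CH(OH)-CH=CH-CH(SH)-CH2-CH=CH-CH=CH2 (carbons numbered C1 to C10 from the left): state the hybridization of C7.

C7 is sp2: 3 σ bonds, plus one π bond, 3 electron-density regions.

sp^2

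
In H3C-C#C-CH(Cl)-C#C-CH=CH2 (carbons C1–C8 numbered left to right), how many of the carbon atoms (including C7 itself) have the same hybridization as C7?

2

C7 is sp2 (one π bond).
C1: sp3
C2: sp
C3: sp
C4: sp3
C5: sp
C6: sp
C7: sp2 ✓
C8: sp2 ✓
2 carbons are sp2.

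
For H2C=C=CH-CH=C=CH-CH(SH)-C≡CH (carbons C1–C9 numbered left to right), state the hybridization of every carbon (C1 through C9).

C1 is sp2: 3 σ bonds, plus one π bond, 3 electron-density regions.
C2 — 2 σ bonds, plus two π bonds. Steric number 2, so sp.
C3 (3 σ bonds, plus one π bond) has steric number 3: sp2.
C4 has 3 σ bonds, plus one π bond: steric number 3 → sp2.
C5 is sp: 2 σ bonds, plus two π bonds, 2 electron-density regions.
C6 has 3 σ bonds, plus one π bond: steric number 3 → sp2.
C7: 4 σ bonds; 4 regions of electron density → sp3.
C8 has 2 σ bonds, plus two π bonds: steric number 2 → sp.
C9 — 2 σ bonds, plus two π bonds. Steric number 2, so sp.

C1 sp2, C2 sp, C3 sp2, C4 sp2, C5 sp, C6 sp2, C7 sp3, C8 sp, C9 sp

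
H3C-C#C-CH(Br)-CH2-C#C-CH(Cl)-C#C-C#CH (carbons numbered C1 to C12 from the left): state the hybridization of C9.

C9 (2 σ bonds, plus two π bonds) has steric number 2: sp.

sp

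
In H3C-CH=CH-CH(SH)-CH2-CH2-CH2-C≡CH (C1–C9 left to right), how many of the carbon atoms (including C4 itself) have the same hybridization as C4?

5

C4 is sp3 (only σ bonds).
C1: sp3 ✓
C2: sp2
C3: sp2
C4: sp3 ✓
C5: sp3 ✓
C6: sp3 ✓
C7: sp3 ✓
C8: sp
C9: sp
5 carbons are sp3.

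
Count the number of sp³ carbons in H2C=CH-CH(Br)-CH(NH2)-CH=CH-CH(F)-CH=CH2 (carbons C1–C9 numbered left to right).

3

C1: sp2
C2: sp2
C3: sp3 ✓
C4: sp3 ✓
C5: sp2
C6: sp2
C7: sp3 ✓
C8: sp2
C9: sp2
C3, C4, C7 → 3 sp3 carbons.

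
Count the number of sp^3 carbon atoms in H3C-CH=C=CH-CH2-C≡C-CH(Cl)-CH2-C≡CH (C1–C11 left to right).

C1: sp3 ✓
C2: sp2
C3: sp
C4: sp2
C5: sp3 ✓
C6: sp
C7: sp
C8: sp3 ✓
C9: sp3 ✓
C10: sp
C11: sp
C1, C5, C8, C9 → 4 sp3 carbons.

4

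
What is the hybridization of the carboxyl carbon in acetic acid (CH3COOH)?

sp^2

The carboxyl carbon carries 3 σ bonds, plus one π bond, giving a steric number of 3, so it is sp2.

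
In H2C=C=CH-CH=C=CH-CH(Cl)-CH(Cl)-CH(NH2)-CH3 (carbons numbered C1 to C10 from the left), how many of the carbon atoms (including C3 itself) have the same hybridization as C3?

4

C3 is sp2 (one π bond).
C1: sp2 ✓
C2: sp
C3: sp2 ✓
C4: sp2 ✓
C5: sp
C6: sp2 ✓
C7: sp3
C8: sp3
C9: sp3
C10: sp3
4 carbons are sp2.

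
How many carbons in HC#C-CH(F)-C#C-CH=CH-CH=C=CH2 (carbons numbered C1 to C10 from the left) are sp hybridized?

C1: sp ✓
C2: sp ✓
C3: sp3
C4: sp ✓
C5: sp ✓
C6: sp2
C7: sp2
C8: sp2
C9: sp ✓
C10: sp2
C1, C2, C4, C5, C9 → 5 sp carbons.

5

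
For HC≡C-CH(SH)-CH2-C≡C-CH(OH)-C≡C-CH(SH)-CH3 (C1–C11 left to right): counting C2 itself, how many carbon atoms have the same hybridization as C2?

6

C2 is sp (two π bonds).
C1: sp ✓
C2: sp ✓
C3: sp3
C4: sp3
C5: sp ✓
C6: sp ✓
C7: sp3
C8: sp ✓
C9: sp ✓
C10: sp3
C11: sp3
6 carbons are sp.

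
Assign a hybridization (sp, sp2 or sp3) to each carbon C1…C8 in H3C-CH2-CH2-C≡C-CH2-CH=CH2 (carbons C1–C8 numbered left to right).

C1 sp3, C2 sp3, C3 sp3, C4 sp, C5 sp, C6 sp3, C7 sp2, C8 sp2

C1 carries 4 σ bonds, giving a steric number of 4, so it is sp3.
C2 carries 4 σ bonds, giving a steric number of 4, so it is sp3.
C3 (4 σ bonds) has steric number 4: sp3.
C4: 2 σ bonds, plus two π bonds; 2 regions of electron density → sp.
C5: 2 σ bonds, plus two π bonds; 2 regions of electron density → sp.
C6 is sp3: 4 σ bonds, 4 electron-density regions.
C7 — 3 σ bonds, plus one π bond. Steric number 3, so sp2.
C8 is sp2: 3 σ bonds, plus one π bond, 3 electron-density regions.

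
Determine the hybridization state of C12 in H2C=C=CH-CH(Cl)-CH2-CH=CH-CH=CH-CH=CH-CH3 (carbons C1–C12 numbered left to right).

sp³

C12: 4 σ bonds — 4 electron domains, sp3.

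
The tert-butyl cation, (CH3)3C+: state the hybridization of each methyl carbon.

Each methyl carbon — 4 σ bonds. Steric number 4, so sp3.

sp³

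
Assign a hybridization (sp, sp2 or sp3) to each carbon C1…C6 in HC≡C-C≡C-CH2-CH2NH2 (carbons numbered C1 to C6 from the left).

C1 sp, C2 sp, C3 sp, C4 sp, C5 sp3, C6 sp3

C1 — 2 σ bonds, plus two π bonds. Steric number 2, so sp.
C2: 2 σ bonds, plus two π bonds; 2 regions of electron density → sp.
C3: 2 σ bonds, plus two π bonds — 2 electron domains, sp.
C4 — 2 σ bonds, plus two π bonds. Steric number 2, so sp.
C5 (4 σ bonds) has steric number 4: sp3.
C6 carries 4 σ bonds, giving a steric number of 4, so it is sp3.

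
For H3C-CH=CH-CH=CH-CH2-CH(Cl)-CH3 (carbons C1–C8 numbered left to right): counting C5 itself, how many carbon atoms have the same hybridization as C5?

4

C5 is sp2 (one π bond).
C1: sp3
C2: sp2 ✓
C3: sp2 ✓
C4: sp2 ✓
C5: sp2 ✓
C6: sp3
C7: sp3
C8: sp3
4 carbons are sp2.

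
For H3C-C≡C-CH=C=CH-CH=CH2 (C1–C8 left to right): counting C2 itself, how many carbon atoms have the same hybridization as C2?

3

C2 is sp (two π bonds).
C1: sp3
C2: sp ✓
C3: sp ✓
C4: sp2
C5: sp ✓
C6: sp2
C7: sp2
C8: sp2
3 carbons are sp.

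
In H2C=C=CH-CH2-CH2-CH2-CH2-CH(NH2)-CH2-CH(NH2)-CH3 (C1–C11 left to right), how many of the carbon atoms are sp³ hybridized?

8

C1: sp2
C2: sp
C3: sp2
C4: sp3 ✓
C5: sp3 ✓
C6: sp3 ✓
C7: sp3 ✓
C8: sp3 ✓
C9: sp3 ✓
C10: sp3 ✓
C11: sp3 ✓
C4, C5, C6, C7, C8, C9, C10, C11 → 8 sp3 carbons.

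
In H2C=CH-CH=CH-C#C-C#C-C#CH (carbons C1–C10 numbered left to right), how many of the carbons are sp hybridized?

6

C1: sp2
C2: sp2
C3: sp2
C4: sp2
C5: sp ✓
C6: sp ✓
C7: sp ✓
C8: sp ✓
C9: sp ✓
C10: sp ✓
C5, C6, C7, C8, C9, C10 → 6 sp carbons.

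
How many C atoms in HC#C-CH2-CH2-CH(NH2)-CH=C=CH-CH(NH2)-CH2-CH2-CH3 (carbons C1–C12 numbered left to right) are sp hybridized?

3

C1: sp ✓
C2: sp ✓
C3: sp3
C4: sp3
C5: sp3
C6: sp2
C7: sp ✓
C8: sp2
C9: sp3
C10: sp3
C11: sp3
C12: sp3
C1, C2, C7 → 3 sp carbons.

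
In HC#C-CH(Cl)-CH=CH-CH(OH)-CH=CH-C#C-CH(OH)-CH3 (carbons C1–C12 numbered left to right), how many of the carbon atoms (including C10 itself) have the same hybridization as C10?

4

C10 is sp (two π bonds).
C1: sp ✓
C2: sp ✓
C3: sp3
C4: sp2
C5: sp2
C6: sp3
C7: sp2
C8: sp2
C9: sp ✓
C10: sp ✓
C11: sp3
C12: sp3
4 carbons are sp.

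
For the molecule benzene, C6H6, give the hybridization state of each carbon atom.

sp²

Every ring carbon has three σ bonds and contributes one p electron to the aromatic π system.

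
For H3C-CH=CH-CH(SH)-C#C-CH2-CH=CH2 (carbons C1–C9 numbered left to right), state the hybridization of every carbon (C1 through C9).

C1 sp3, C2 sp2, C3 sp2, C4 sp3, C5 sp, C6 sp, C7 sp3, C8 sp2, C9 sp2

C1 (4 σ bonds) has steric number 4: sp3.
C2: 3 σ bonds, plus one π bond — 3 electron domains, sp2.
C3: 3 σ bonds, plus one π bond; 3 regions of electron density → sp2.
C4: 4 σ bonds — 4 electron domains, sp3.
C5 — 2 σ bonds, plus two π bonds. Steric number 2, so sp.
C6: 2 σ bonds, plus two π bonds — 2 electron domains, sp.
C7: 4 σ bonds; 4 regions of electron density → sp3.
C8 has 3 σ bonds, plus one π bond: steric number 3 → sp2.
C9 has 3 σ bonds, plus one π bond: steric number 3 → sp2.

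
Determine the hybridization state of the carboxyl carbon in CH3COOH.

sp2

The carboxyl carbon — 3 σ bonds, plus one π bond. Steric number 3, so sp2.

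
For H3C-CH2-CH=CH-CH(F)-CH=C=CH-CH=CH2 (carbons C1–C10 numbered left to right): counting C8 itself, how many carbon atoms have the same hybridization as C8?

C8 is sp2 (one π bond).
C1: sp3
C2: sp3
C3: sp2 ✓
C4: sp2 ✓
C5: sp3
C6: sp2 ✓
C7: sp
C8: sp2 ✓
C9: sp2 ✓
C10: sp2 ✓
6 carbons are sp2.

6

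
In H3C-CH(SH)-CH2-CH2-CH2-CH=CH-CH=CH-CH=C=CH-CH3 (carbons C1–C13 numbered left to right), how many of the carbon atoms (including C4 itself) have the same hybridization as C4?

6

C4 is sp3 (only σ bonds).
C1: sp3 ✓
C2: sp3 ✓
C3: sp3 ✓
C4: sp3 ✓
C5: sp3 ✓
C6: sp2
C7: sp2
C8: sp2
C9: sp2
C10: sp2
C11: sp
C12: sp2
C13: sp3 ✓
6 carbons are sp3.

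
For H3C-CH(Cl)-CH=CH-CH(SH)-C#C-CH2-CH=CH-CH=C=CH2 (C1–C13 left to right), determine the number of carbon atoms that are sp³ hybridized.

C1: sp3 ✓
C2: sp3 ✓
C3: sp2
C4: sp2
C5: sp3 ✓
C6: sp
C7: sp
C8: sp3 ✓
C9: sp2
C10: sp2
C11: sp2
C12: sp
C13: sp2
C1, C2, C5, C8 → 4 sp3 carbons.

4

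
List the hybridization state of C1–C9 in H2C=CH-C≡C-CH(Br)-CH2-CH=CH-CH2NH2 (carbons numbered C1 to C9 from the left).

C1: 3 σ bonds, plus one π bond; 3 regions of electron density → sp2.
C2 is sp2: 3 σ bonds, plus one π bond, 3 electron-density regions.
C3 carries 2 σ bonds, plus two π bonds, giving a steric number of 2, so it is sp.
C4 — 2 σ bonds, plus two π bonds. Steric number 2, so sp.
C5 has 4 σ bonds: steric number 4 → sp3.
C6 has 4 σ bonds: steric number 4 → sp3.
C7 (3 σ bonds, plus one π bond) has steric number 3: sp2.
C8: 3 σ bonds, plus one π bond; 3 regions of electron density → sp2.
C9 has 4 σ bonds: steric number 4 → sp3.

C1 sp2, C2 sp2, C3 sp, C4 sp, C5 sp3, C6 sp3, C7 sp2, C8 sp2, C9 sp3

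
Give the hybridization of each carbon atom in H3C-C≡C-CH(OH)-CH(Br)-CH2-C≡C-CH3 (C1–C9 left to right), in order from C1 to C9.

C1 — 4 σ bonds. Steric number 4, so sp3.
C2: 2 σ bonds, plus two π bonds; 2 regions of electron density → sp.
C3 — 2 σ bonds, plus two π bonds. Steric number 2, so sp.
C4 — 4 σ bonds. Steric number 4, so sp3.
C5: 4 σ bonds; 4 regions of electron density → sp3.
C6 has 4 σ bonds: steric number 4 → sp3.
C7 has 2 σ bonds, plus two π bonds: steric number 2 → sp.
C8 carries 2 σ bonds, plus two π bonds, giving a steric number of 2, so it is sp.
C9 (4 σ bonds) has steric number 4: sp3.

C1 sp3, C2 sp, C3 sp, C4 sp3, C5 sp3, C6 sp3, C7 sp, C8 sp, C9 sp3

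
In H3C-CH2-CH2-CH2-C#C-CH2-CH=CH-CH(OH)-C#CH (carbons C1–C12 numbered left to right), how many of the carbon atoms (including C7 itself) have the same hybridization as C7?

6

C7 is sp3 (only σ bonds).
C1: sp3 ✓
C2: sp3 ✓
C3: sp3 ✓
C4: sp3 ✓
C5: sp
C6: sp
C7: sp3 ✓
C8: sp2
C9: sp2
C10: sp3 ✓
C11: sp
C12: sp
6 carbons are sp3.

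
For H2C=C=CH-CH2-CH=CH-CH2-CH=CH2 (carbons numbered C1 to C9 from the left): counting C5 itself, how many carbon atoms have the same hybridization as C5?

C5 is sp2 (one π bond).
C1: sp2 ✓
C2: sp
C3: sp2 ✓
C4: sp3
C5: sp2 ✓
C6: sp2 ✓
C7: sp3
C8: sp2 ✓
C9: sp2 ✓
6 carbons are sp2.

6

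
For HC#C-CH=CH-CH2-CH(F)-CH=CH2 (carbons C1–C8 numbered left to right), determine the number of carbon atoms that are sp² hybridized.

C1: sp
C2: sp
C3: sp2 ✓
C4: sp2 ✓
C5: sp3
C6: sp3
C7: sp2 ✓
C8: sp2 ✓
C3, C4, C7, C8 → 4 sp2 carbons.

4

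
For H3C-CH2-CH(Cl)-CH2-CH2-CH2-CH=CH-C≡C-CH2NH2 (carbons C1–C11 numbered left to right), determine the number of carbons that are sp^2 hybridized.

2

C1: sp3
C2: sp3
C3: sp3
C4: sp3
C5: sp3
C6: sp3
C7: sp2 ✓
C8: sp2 ✓
C9: sp
C10: sp
C11: sp3
C7, C8 → 2 sp2 carbons.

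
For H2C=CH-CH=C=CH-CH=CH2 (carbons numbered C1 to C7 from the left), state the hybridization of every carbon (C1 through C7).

C1 sp2, C2 sp2, C3 sp2, C4 sp, C5 sp2, C6 sp2, C7 sp2

C1 has 3 σ bonds, plus one π bond: steric number 3 → sp2.
C2: 3 σ bonds, plus one π bond; 3 regions of electron density → sp2.
C3 is sp2: 3 σ bonds, plus one π bond, 3 electron-density regions.
C4 has 2 σ bonds, plus two π bonds: steric number 2 → sp.
C5 (3 σ bonds, plus one π bond) has steric number 3: sp2.
C6: 3 σ bonds, plus one π bond — 3 electron domains, sp2.
C7 — 3 σ bonds, plus one π bond. Steric number 3, so sp2.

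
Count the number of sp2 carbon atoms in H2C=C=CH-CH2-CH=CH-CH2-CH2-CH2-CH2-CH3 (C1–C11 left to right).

4

C1: sp2 ✓
C2: sp
C3: sp2 ✓
C4: sp3
C5: sp2 ✓
C6: sp2 ✓
C7: sp3
C8: sp3
C9: sp3
C10: sp3
C11: sp3
C1, C3, C5, C6 → 4 sp2 carbons.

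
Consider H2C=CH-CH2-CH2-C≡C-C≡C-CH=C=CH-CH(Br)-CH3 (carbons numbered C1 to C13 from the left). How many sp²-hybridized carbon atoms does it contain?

4

C1: sp2 ✓
C2: sp2 ✓
C3: sp3
C4: sp3
C5: sp
C6: sp
C7: sp
C8: sp
C9: sp2 ✓
C10: sp
C11: sp2 ✓
C12: sp3
C13: sp3
C1, C2, C9, C11 → 4 sp2 carbons.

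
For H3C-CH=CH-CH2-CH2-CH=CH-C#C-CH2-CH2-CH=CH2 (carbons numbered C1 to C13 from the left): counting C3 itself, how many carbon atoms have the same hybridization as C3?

C3 is sp2 (one π bond).
C1: sp3
C2: sp2 ✓
C3: sp2 ✓
C4: sp3
C5: sp3
C6: sp2 ✓
C7: sp2 ✓
C8: sp
C9: sp
C10: sp3
C11: sp3
C12: sp2 ✓
C13: sp2 ✓
6 carbons are sp2.

6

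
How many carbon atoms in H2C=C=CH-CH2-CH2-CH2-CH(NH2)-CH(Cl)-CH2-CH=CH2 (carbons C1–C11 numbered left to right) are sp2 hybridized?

4

C1: sp2 ✓
C2: sp
C3: sp2 ✓
C4: sp3
C5: sp3
C6: sp3
C7: sp3
C8: sp3
C9: sp3
C10: sp2 ✓
C11: sp2 ✓
C1, C3, C10, C11 → 4 sp2 carbons.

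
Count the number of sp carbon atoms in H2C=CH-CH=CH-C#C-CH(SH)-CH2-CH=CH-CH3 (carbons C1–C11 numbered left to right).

2

C1: sp2
C2: sp2
C3: sp2
C4: sp2
C5: sp ✓
C6: sp ✓
C7: sp3
C8: sp3
C9: sp2
C10: sp2
C11: sp3
C5, C6 → 2 sp carbons.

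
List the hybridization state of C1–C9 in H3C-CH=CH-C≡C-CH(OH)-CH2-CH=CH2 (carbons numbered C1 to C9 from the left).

C1 is sp3: 4 σ bonds, 4 electron-density regions.
C2 has 3 σ bonds, plus one π bond: steric number 3 → sp2.
C3: 3 σ bonds, plus one π bond — 3 electron domains, sp2.
C4: 2 σ bonds, plus two π bonds — 2 electron domains, sp.
C5 — 2 σ bonds, plus two π bonds. Steric number 2, so sp.
C6 has 4 σ bonds: steric number 4 → sp3.
C7: 4 σ bonds — 4 electron domains, sp3.
C8: 3 σ bonds, plus one π bond — 3 electron domains, sp2.
C9: 3 σ bonds, plus one π bond; 3 regions of electron density → sp2.

C1 sp3, C2 sp2, C3 sp2, C4 sp, C5 sp, C6 sp3, C7 sp3, C8 sp2, C9 sp2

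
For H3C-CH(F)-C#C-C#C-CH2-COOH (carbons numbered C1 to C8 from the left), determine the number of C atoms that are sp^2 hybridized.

C1: sp3
C2: sp3
C3: sp
C4: sp
C5: sp
C6: sp
C7: sp3
C8: sp2 ✓
C8 → 1 sp2 carbon.

1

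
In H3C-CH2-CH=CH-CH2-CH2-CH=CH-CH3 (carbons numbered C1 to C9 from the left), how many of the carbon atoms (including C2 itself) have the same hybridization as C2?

5

C2 is sp3 (only σ bonds).
C1: sp3 ✓
C2: sp3 ✓
C3: sp2
C4: sp2
C5: sp3 ✓
C6: sp3 ✓
C7: sp2
C8: sp2
C9: sp3 ✓
5 carbons are sp3.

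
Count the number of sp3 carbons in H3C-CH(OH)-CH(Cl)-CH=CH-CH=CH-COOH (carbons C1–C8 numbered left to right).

3

C1: sp3 ✓
C2: sp3 ✓
C3: sp3 ✓
C4: sp2
C5: sp2
C6: sp2
C7: sp2
C8: sp2
C1, C2, C3 → 3 sp3 carbons.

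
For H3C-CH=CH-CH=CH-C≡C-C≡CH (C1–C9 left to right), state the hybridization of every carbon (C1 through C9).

C1 sp3, C2 sp2, C3 sp2, C4 sp2, C5 sp2, C6 sp, C7 sp, C8 sp, C9 sp

C1 is sp3: 4 σ bonds, 4 electron-density regions.
C2: 3 σ bonds, plus one π bond; 3 regions of electron density → sp2.
C3 carries 3 σ bonds, plus one π bond, giving a steric number of 3, so it is sp2.
C4: 3 σ bonds, plus one π bond — 3 electron domains, sp2.
C5 — 3 σ bonds, plus one π bond. Steric number 3, so sp2.
C6 has 2 σ bonds, plus two π bonds: steric number 2 → sp.
C7 is sp: 2 σ bonds, plus two π bonds, 2 electron-density regions.
C8: 2 σ bonds, plus two π bonds; 2 regions of electron density → sp.
C9: 2 σ bonds, plus two π bonds; 2 regions of electron density → sp.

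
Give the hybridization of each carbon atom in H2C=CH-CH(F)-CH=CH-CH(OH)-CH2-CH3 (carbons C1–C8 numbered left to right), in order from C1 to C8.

C1 sp2, C2 sp2, C3 sp3, C4 sp2, C5 sp2, C6 sp3, C7 sp3, C8 sp3

C1 has 3 σ bonds, plus one π bond: steric number 3 → sp2.
C2 — 3 σ bonds, plus one π bond. Steric number 3, so sp2.
C3: 4 σ bonds; 4 regions of electron density → sp3.
C4 — 3 σ bonds, plus one π bond. Steric number 3, so sp2.
C5 has 3 σ bonds, plus one π bond: steric number 3 → sp2.
C6 (4 σ bonds) has steric number 4: sp3.
C7 — 4 σ bonds. Steric number 4, so sp3.
C8: 4 σ bonds; 4 regions of electron density → sp3.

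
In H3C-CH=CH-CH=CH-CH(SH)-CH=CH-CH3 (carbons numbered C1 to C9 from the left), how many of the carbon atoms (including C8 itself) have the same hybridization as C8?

C8 is sp2 (one π bond).
C1: sp3
C2: sp2 ✓
C3: sp2 ✓
C4: sp2 ✓
C5: sp2 ✓
C6: sp3
C7: sp2 ✓
C8: sp2 ✓
C9: sp3
6 carbons are sp2.

6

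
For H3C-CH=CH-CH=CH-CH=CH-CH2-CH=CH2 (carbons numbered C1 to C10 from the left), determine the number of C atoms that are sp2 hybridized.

C1: sp3
C2: sp2 ✓
C3: sp2 ✓
C4: sp2 ✓
C5: sp2 ✓
C6: sp2 ✓
C7: sp2 ✓
C8: sp3
C9: sp2 ✓
C10: sp2 ✓
C2, C3, C4, C5, C6, C7, C9, C10 → 8 sp2 carbons.

8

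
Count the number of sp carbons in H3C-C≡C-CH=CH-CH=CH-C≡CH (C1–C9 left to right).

C1: sp3
C2: sp ✓
C3: sp ✓
C4: sp2
C5: sp2
C6: sp2
C7: sp2
C8: sp ✓
C9: sp ✓
C2, C3, C8, C9 → 4 sp carbons.

4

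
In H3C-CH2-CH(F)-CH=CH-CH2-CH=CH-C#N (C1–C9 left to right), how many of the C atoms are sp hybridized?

1

C1: sp3
C2: sp3
C3: sp3
C4: sp2
C5: sp2
C6: sp3
C7: sp2
C8: sp2
C9: sp ✓
C9 → 1 sp carbon.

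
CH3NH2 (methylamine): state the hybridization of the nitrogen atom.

Three σ bonds + one lone pair = steric number 4 → sp3.

sp3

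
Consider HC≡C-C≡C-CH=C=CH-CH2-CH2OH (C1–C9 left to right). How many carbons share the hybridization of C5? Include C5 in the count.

C5 is sp2 (one π bond).
C1: sp
C2: sp
C3: sp
C4: sp
C5: sp2 ✓
C6: sp
C7: sp2 ✓
C8: sp3
C9: sp3
2 carbons are sp2.

2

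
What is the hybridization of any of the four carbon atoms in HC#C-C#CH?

Every carbon is part of a C≡C triple bond: two σ regions → sp.

sp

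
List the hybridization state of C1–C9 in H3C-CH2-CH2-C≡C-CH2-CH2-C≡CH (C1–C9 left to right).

C1: 4 σ bonds — 4 electron domains, sp3.
C2: 4 σ bonds; 4 regions of electron density → sp3.
C3 carries 4 σ bonds, giving a steric number of 4, so it is sp3.
C4 carries 2 σ bonds, plus two π bonds, giving a steric number of 2, so it is sp.
C5 is sp: 2 σ bonds, plus two π bonds, 2 electron-density regions.
C6: 4 σ bonds — 4 electron domains, sp3.
C7 (4 σ bonds) has steric number 4: sp3.
C8 has 2 σ bonds, plus two π bonds: steric number 2 → sp.
C9 — 2 σ bonds, plus two π bonds. Steric number 2, so sp.

C1 sp3, C2 sp3, C3 sp3, C4 sp, C5 sp, C6 sp3, C7 sp3, C8 sp, C9 sp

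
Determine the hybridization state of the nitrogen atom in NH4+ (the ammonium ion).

sp3

Four σ bonds, no lone pair → sp3, tetrahedral.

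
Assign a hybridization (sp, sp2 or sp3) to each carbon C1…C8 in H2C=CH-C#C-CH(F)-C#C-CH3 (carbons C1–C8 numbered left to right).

C1 carries 3 σ bonds, plus one π bond, giving a steric number of 3, so it is sp2.
C2: 3 σ bonds, plus one π bond; 3 regions of electron density → sp2.
C3 has 2 σ bonds, plus two π bonds: steric number 2 → sp.
C4 — 2 σ bonds, plus two π bonds. Steric number 2, so sp.
C5 carries 4 σ bonds, giving a steric number of 4, so it is sp3.
C6 has 2 σ bonds, plus two π bonds: steric number 2 → sp.
C7: 2 σ bonds, plus two π bonds — 2 electron domains, sp.
C8 — 4 σ bonds. Steric number 4, so sp3.

C1 sp2, C2 sp2, C3 sp, C4 sp, C5 sp3, C6 sp, C7 sp, C8 sp3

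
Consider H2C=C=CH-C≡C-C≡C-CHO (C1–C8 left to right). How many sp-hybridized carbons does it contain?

C1: sp2
C2: sp ✓
C3: sp2
C4: sp ✓
C5: sp ✓
C6: sp ✓
C7: sp ✓
C8: sp2
C2, C4, C5, C6, C7 → 5 sp carbons.

5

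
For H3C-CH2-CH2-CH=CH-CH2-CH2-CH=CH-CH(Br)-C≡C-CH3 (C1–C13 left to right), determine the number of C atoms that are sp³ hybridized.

7

C1: sp3 ✓
C2: sp3 ✓
C3: sp3 ✓
C4: sp2
C5: sp2
C6: sp3 ✓
C7: sp3 ✓
C8: sp2
C9: sp2
C10: sp3 ✓
C11: sp
C12: sp
C13: sp3 ✓
C1, C2, C3, C6, C7, C10, C13 → 7 sp3 carbons.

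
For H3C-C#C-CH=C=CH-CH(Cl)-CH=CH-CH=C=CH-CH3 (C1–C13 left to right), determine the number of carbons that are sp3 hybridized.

C1: sp3 ✓
C2: sp
C3: sp
C4: sp2
C5: sp
C6: sp2
C7: sp3 ✓
C8: sp2
C9: sp2
C10: sp2
C11: sp
C12: sp2
C13: sp3 ✓
C1, C7, C13 → 3 sp3 carbons.

3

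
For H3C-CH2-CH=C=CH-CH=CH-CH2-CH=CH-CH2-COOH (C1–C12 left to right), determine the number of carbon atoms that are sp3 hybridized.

4

C1: sp3 ✓
C2: sp3 ✓
C3: sp2
C4: sp
C5: sp2
C6: sp2
C7: sp2
C8: sp3 ✓
C9: sp2
C10: sp2
C11: sp3 ✓
C12: sp2
C1, C2, C8, C11 → 4 sp3 carbons.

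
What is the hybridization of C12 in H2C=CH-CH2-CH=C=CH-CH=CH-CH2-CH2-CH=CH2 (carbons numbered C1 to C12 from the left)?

C12 — 3 σ bonds, plus one π bond. Steric number 3, so sp2.

sp^2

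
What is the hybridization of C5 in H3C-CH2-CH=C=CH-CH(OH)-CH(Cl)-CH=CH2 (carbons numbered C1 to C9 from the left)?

sp²

C5 carries 3 σ bonds, plus one π bond, giving a steric number of 3, so it is sp2.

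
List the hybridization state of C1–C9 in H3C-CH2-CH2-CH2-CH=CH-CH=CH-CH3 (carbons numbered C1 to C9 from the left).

C1 carries 4 σ bonds, giving a steric number of 4, so it is sp3.
C2 is sp3: 4 σ bonds, 4 electron-density regions.
C3: 4 σ bonds; 4 regions of electron density → sp3.
C4: 4 σ bonds — 4 electron domains, sp3.
C5 carries 3 σ bonds, plus one π bond, giving a steric number of 3, so it is sp2.
C6 carries 3 σ bonds, plus one π bond, giving a steric number of 3, so it is sp2.
C7 carries 3 σ bonds, plus one π bond, giving a steric number of 3, so it is sp2.
C8 is sp2: 3 σ bonds, plus one π bond, 3 electron-density regions.
C9 is sp3: 4 σ bonds, 4 electron-density regions.

C1 sp3, C2 sp3, C3 sp3, C4 sp3, C5 sp2, C6 sp2, C7 sp2, C8 sp2, C9 sp3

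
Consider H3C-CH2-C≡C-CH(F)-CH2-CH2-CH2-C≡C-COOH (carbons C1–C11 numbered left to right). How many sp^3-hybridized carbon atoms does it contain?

C1: sp3 ✓
C2: sp3 ✓
C3: sp
C4: sp
C5: sp3 ✓
C6: sp3 ✓
C7: sp3 ✓
C8: sp3 ✓
C9: sp
C10: sp
C11: sp2
C1, C2, C5, C6, C7, C8 → 6 sp3 carbons.

6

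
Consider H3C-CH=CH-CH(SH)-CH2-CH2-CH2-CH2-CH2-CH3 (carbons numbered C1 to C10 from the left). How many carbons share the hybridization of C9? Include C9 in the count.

8

C9 is sp3 (only σ bonds).
C1: sp3 ✓
C2: sp2
C3: sp2
C4: sp3 ✓
C5: sp3 ✓
C6: sp3 ✓
C7: sp3 ✓
C8: sp3 ✓
C9: sp3 ✓
C10: sp3 ✓
8 carbons are sp3.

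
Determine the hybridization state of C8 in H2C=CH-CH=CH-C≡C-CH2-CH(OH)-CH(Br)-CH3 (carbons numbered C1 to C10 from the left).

sp^3

C8 — 4 σ bonds. Steric number 4, so sp3.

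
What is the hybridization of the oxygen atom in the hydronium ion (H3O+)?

Three σ bonds + one lone pair = steric number 4 → sp3.

sp^3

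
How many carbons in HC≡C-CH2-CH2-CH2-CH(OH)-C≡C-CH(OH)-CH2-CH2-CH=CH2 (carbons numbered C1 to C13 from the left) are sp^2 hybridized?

C1: sp
C2: sp
C3: sp3
C4: sp3
C5: sp3
C6: sp3
C7: sp
C8: sp
C9: sp3
C10: sp3
C11: sp3
C12: sp2 ✓
C13: sp2 ✓
C12, C13 → 2 sp2 carbons.

2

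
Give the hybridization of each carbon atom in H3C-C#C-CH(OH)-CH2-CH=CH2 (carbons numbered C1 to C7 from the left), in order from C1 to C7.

C1 sp3, C2 sp, C3 sp, C4 sp3, C5 sp3, C6 sp2, C7 sp2

C1 (4 σ bonds) has steric number 4: sp3.
C2 carries 2 σ bonds, plus two π bonds, giving a steric number of 2, so it is sp.
C3 (2 σ bonds, plus two π bonds) has steric number 2: sp.
C4: 4 σ bonds — 4 electron domains, sp3.
C5: 4 σ bonds; 4 regions of electron density → sp3.
C6 has 3 σ bonds, plus one π bond: steric number 3 → sp2.
C7 is sp2: 3 σ bonds, plus one π bond, 3 electron-density regions.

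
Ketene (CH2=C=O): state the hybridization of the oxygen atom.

sp²

The oxygen atom — 1 σ bond and 2 lone pairs, plus one π bond. Steric number 3, so sp2.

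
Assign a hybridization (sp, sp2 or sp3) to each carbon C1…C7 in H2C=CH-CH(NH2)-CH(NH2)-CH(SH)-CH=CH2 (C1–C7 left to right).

C1: 3 σ bonds, plus one π bond; 3 regions of electron density → sp2.
C2 has 3 σ bonds, plus one π bond: steric number 3 → sp2.
C3 carries 4 σ bonds, giving a steric number of 4, so it is sp3.
C4: 4 σ bonds; 4 regions of electron density → sp3.
C5: 4 σ bonds — 4 electron domains, sp3.
C6 has 3 σ bonds, plus one π bond: steric number 3 → sp2.
C7 (3 σ bonds, plus one π bond) has steric number 3: sp2.

C1 sp2, C2 sp2, C3 sp3, C4 sp3, C5 sp3, C6 sp2, C7 sp2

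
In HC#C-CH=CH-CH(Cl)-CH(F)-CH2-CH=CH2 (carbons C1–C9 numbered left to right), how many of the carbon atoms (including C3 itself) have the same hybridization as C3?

C3 is sp2 (one π bond).
C1: sp
C2: sp
C3: sp2 ✓
C4: sp2 ✓
C5: sp3
C6: sp3
C7: sp3
C8: sp2 ✓
C9: sp2 ✓
4 carbons are sp2.

4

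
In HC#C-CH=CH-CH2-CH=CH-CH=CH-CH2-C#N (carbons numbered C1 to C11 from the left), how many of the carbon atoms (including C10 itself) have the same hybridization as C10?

2

C10 is sp3 (only σ bonds).
C1: sp
C2: sp
C3: sp2
C4: sp2
C5: sp3 ✓
C6: sp2
C7: sp2
C8: sp2
C9: sp2
C10: sp3 ✓
C11: sp
2 carbons are sp3.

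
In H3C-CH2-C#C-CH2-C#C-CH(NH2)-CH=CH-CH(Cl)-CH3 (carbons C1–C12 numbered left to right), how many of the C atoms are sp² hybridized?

C1: sp3
C2: sp3
C3: sp
C4: sp
C5: sp3
C6: sp
C7: sp
C8: sp3
C9: sp2 ✓
C10: sp2 ✓
C11: sp3
C12: sp3
C9, C10 → 2 sp2 carbons.

2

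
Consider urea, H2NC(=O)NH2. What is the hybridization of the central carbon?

sp2

The central carbon: 3 σ bonds, plus one π bond; 3 regions of electron density → sp2.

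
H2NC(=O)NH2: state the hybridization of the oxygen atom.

The oxygen atom: 1 σ bond and 2 lone pairs, plus one π bond; 3 regions of electron density → sp2.

sp²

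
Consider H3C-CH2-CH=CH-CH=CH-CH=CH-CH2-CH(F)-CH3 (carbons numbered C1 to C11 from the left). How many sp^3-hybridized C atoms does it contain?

C1: sp3 ✓
C2: sp3 ✓
C3: sp2
C4: sp2
C5: sp2
C6: sp2
C7: sp2
C8: sp2
C9: sp3 ✓
C10: sp3 ✓
C11: sp3 ✓
C1, C2, C9, C10, C11 → 5 sp3 carbons.

5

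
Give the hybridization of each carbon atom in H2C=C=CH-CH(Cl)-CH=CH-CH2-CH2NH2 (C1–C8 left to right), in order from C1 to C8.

C1 — 3 σ bonds, plus one π bond. Steric number 3, so sp2.
C2: 2 σ bonds, plus two π bonds; 2 regions of electron density → sp.
C3 — 3 σ bonds, plus one π bond. Steric number 3, so sp2.
C4 has 4 σ bonds: steric number 4 → sp3.
C5 (3 σ bonds, plus one π bond) has steric number 3: sp2.
C6 (3 σ bonds, plus one π bond) has steric number 3: sp2.
C7 has 4 σ bonds: steric number 4 → sp3.
C8 is sp3: 4 σ bonds, 4 electron-density regions.

C1 sp2, C2 sp, C3 sp2, C4 sp3, C5 sp2, C6 sp2, C7 sp3, C8 sp3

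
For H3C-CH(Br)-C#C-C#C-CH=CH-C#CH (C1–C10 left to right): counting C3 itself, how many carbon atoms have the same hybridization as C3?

6

C3 is sp (two π bonds).
C1: sp3
C2: sp3
C3: sp ✓
C4: sp ✓
C5: sp ✓
C6: sp ✓
C7: sp2
C8: sp2
C9: sp ✓
C10: sp ✓
6 carbons are sp.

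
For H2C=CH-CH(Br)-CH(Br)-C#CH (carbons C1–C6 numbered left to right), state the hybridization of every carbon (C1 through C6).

C1 — 3 σ bonds, plus one π bond. Steric number 3, so sp2.
C2 carries 3 σ bonds, plus one π bond, giving a steric number of 3, so it is sp2.
C3: 4 σ bonds — 4 electron domains, sp3.
C4: 4 σ bonds; 4 regions of electron density → sp3.
C5 has 2 σ bonds, plus two π bonds: steric number 2 → sp.
C6 is sp: 2 σ bonds, plus two π bonds, 2 electron-density regions.

C1 sp2, C2 sp2, C3 sp3, C4 sp3, C5 sp, C6 sp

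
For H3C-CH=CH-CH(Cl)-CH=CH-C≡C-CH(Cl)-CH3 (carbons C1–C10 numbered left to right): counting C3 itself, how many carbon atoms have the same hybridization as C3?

C3 is sp2 (one π bond).
C1: sp3
C2: sp2 ✓
C3: sp2 ✓
C4: sp3
C5: sp2 ✓
C6: sp2 ✓
C7: sp
C8: sp
C9: sp3
C10: sp3
4 carbons are sp2.

4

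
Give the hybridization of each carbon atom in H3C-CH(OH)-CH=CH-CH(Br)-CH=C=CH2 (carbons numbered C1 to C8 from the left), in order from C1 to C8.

C1: 4 σ bonds — 4 electron domains, sp3.
C2 (4 σ bonds) has steric number 4: sp3.
C3 — 3 σ bonds, plus one π bond. Steric number 3, so sp2.
C4: 3 σ bonds, plus one π bond — 3 electron domains, sp2.
C5 — 4 σ bonds. Steric number 4, so sp3.
C6: 3 σ bonds, plus one π bond; 3 regions of electron density → sp2.
C7: 2 σ bonds, plus two π bonds — 2 electron domains, sp.
C8 (3 σ bonds, plus one π bond) has steric number 3: sp2.

C1 sp3, C2 sp3, C3 sp2, C4 sp2, C5 sp3, C6 sp2, C7 sp, C8 sp2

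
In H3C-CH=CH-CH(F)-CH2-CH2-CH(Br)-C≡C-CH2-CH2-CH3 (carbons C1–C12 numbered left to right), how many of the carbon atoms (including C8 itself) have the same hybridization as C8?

C8 is sp (two π bonds).
C1: sp3
C2: sp2
C3: sp2
C4: sp3
C5: sp3
C6: sp3
C7: sp3
C8: sp ✓
C9: sp ✓
C10: sp3
C11: sp3
C12: sp3
2 carbons are sp.

2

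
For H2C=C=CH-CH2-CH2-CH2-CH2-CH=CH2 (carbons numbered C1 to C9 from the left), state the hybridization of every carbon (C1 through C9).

C1 sp2, C2 sp, C3 sp2, C4 sp3, C5 sp3, C6 sp3, C7 sp3, C8 sp2, C9 sp2

C1: 3 σ bonds, plus one π bond; 3 regions of electron density → sp2.
C2: 2 σ bonds, plus two π bonds — 2 electron domains, sp.
C3: 3 σ bonds, plus one π bond — 3 electron domains, sp2.
C4 carries 4 σ bonds, giving a steric number of 4, so it is sp3.
C5 carries 4 σ bonds, giving a steric number of 4, so it is sp3.
C6 — 4 σ bonds. Steric number 4, so sp3.
C7: 4 σ bonds; 4 regions of electron density → sp3.
C8 is sp2: 3 σ bonds, plus one π bond, 3 electron-density regions.
C9: 3 σ bonds, plus one π bond; 3 regions of electron density → sp2.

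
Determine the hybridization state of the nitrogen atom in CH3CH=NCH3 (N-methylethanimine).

sp^2

Two σ bonds + one lone pair = steric number 3 → sp2.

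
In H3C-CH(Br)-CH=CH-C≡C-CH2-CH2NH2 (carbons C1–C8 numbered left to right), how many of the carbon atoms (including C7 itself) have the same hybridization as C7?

C7 is sp3 (only σ bonds).
C1: sp3 ✓
C2: sp3 ✓
C3: sp2
C4: sp2
C5: sp
C6: sp
C7: sp3 ✓
C8: sp3 ✓
4 carbons are sp3.

4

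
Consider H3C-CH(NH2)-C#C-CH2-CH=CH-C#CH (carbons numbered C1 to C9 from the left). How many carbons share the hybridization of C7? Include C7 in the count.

C7 is sp2 (one π bond).
C1: sp3
C2: sp3
C3: sp
C4: sp
C5: sp3
C6: sp2 ✓
C7: sp2 ✓
C8: sp
C9: sp
2 carbons are sp2.

2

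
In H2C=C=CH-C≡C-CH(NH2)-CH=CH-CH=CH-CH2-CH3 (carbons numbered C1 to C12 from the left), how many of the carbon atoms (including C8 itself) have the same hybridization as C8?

C8 is sp2 (one π bond).
C1: sp2 ✓
C2: sp
C3: sp2 ✓
C4: sp
C5: sp
C6: sp3
C7: sp2 ✓
C8: sp2 ✓
C9: sp2 ✓
C10: sp2 ✓
C11: sp3
C12: sp3
6 carbons are sp2.

6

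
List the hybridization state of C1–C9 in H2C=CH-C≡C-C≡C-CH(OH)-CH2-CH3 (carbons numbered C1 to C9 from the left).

C1 sp2, C2 sp2, C3 sp, C4 sp, C5 sp, C6 sp, C7 sp3, C8 sp3, C9 sp3

C1: 3 σ bonds, plus one π bond — 3 electron domains, sp2.
C2 has 3 σ bonds, plus one π bond: steric number 3 → sp2.
C3 carries 2 σ bonds, plus two π bonds, giving a steric number of 2, so it is sp.
C4 is sp: 2 σ bonds, plus two π bonds, 2 electron-density regions.
C5 — 2 σ bonds, plus two π bonds. Steric number 2, so sp.
C6 has 2 σ bonds, plus two π bonds: steric number 2 → sp.
C7: 4 σ bonds — 4 electron domains, sp3.
C8 — 4 σ bonds. Steric number 4, so sp3.
C9 carries 4 σ bonds, giving a steric number of 4, so it is sp3.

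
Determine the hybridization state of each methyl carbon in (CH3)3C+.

Each methyl carbon — 4 σ bonds. Steric number 4, so sp3.

sp3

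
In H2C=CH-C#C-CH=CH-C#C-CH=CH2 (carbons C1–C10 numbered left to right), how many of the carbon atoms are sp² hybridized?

C1: sp2 ✓
C2: sp2 ✓
C3: sp
C4: sp
C5: sp2 ✓
C6: sp2 ✓
C7: sp
C8: sp
C9: sp2 ✓
C10: sp2 ✓
C1, C2, C5, C6, C9, C10 → 6 sp2 carbons.

6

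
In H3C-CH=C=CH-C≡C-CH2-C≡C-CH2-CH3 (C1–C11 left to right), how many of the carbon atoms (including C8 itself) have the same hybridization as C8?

5

C8 is sp (two π bonds).
C1: sp3
C2: sp2
C3: sp ✓
C4: sp2
C5: sp ✓
C6: sp ✓
C7: sp3
C8: sp ✓
C9: sp ✓
C10: sp3
C11: sp3
5 carbons are sp.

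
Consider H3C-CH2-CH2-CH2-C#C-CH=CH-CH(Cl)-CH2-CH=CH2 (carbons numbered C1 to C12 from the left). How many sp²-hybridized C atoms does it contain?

C1: sp3
C2: sp3
C3: sp3
C4: sp3
C5: sp
C6: sp
C7: sp2 ✓
C8: sp2 ✓
C9: sp3
C10: sp3
C11: sp2 ✓
C12: sp2 ✓
C7, C8, C11, C12 → 4 sp2 carbons.

4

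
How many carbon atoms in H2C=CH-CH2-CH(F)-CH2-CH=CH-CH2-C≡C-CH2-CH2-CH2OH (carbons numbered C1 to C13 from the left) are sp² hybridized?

C1: sp2 ✓
C2: sp2 ✓
C3: sp3
C4: sp3
C5: sp3
C6: sp2 ✓
C7: sp2 ✓
C8: sp3
C9: sp
C10: sp
C11: sp3
C12: sp3
C13: sp3
C1, C2, C6, C7 → 4 sp2 carbons.

4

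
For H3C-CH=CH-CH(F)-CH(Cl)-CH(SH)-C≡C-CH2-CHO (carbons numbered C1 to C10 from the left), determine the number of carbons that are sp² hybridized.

C1: sp3
C2: sp2 ✓
C3: sp2 ✓
C4: sp3
C5: sp3
C6: sp3
C7: sp
C8: sp
C9: sp3
C10: sp2 ✓
C2, C3, C10 → 3 sp2 carbons.

3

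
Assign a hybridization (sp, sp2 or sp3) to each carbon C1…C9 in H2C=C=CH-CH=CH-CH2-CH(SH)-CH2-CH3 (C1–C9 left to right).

C1 sp2, C2 sp, C3 sp2, C4 sp2, C5 sp2, C6 sp3, C7 sp3, C8 sp3, C9 sp3

C1 — 3 σ bonds, plus one π bond. Steric number 3, so sp2.
C2 — 2 σ bonds, plus two π bonds. Steric number 2, so sp.
C3 — 3 σ bonds, plus one π bond. Steric number 3, so sp2.
C4 — 3 σ bonds, plus one π bond. Steric number 3, so sp2.
C5 carries 3 σ bonds, plus one π bond, giving a steric number of 3, so it is sp2.
C6 is sp3: 4 σ bonds, 4 electron-density regions.
C7 — 4 σ bonds. Steric number 4, so sp3.
C8 — 4 σ bonds. Steric number 4, so sp3.
C9 is sp3: 4 σ bonds, 4 electron-density regions.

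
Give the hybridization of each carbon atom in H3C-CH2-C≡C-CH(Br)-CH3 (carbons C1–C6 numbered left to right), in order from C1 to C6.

C1 is sp3: 4 σ bonds, 4 electron-density regions.
C2 is sp3: 4 σ bonds, 4 electron-density regions.
C3 — 2 σ bonds, plus two π bonds. Steric number 2, so sp.
C4: 2 σ bonds, plus two π bonds; 2 regions of electron density → sp.
C5: 4 σ bonds; 4 regions of electron density → sp3.
C6 — 4 σ bonds. Steric number 4, so sp3.

C1 sp3, C2 sp3, C3 sp, C4 sp, C5 sp3, C6 sp3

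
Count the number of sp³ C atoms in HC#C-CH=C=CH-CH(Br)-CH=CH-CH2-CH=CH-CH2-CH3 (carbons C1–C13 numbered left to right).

C1: sp
C2: sp
C3: sp2
C4: sp
C5: sp2
C6: sp3 ✓
C7: sp2
C8: sp2
C9: sp3 ✓
C10: sp2
C11: sp2
C12: sp3 ✓
C13: sp3 ✓
C6, C9, C12, C13 → 4 sp3 carbons.

4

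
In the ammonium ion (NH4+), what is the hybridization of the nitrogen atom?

Four σ bonds, no lone pair → sp3, tetrahedral.

sp^3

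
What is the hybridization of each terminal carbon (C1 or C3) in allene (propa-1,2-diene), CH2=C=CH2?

sp²

Each terminal carbon (C1 or C3) carries 3 σ bonds, plus one π bond, giving a steric number of 3, so it is sp2.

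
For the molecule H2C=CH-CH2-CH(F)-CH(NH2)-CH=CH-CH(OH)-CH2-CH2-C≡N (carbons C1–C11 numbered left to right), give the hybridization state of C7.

C7: 3 σ bonds, plus one π bond — 3 electron domains, sp2.

sp^2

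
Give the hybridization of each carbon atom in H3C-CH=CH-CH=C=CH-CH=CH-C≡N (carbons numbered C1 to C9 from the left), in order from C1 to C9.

C1 sp3, C2 sp2, C3 sp2, C4 sp2, C5 sp, C6 sp2, C7 sp2, C8 sp2, C9 sp

C1: 4 σ bonds — 4 electron domains, sp3.
C2: 3 σ bonds, plus one π bond — 3 electron domains, sp2.
C3 carries 3 σ bonds, plus one π bond, giving a steric number of 3, so it is sp2.
C4: 3 σ bonds, plus one π bond; 3 regions of electron density → sp2.
C5 carries 2 σ bonds, plus two π bonds, giving a steric number of 2, so it is sp.
C6: 3 σ bonds, plus one π bond — 3 electron domains, sp2.
C7: 3 σ bonds, plus one π bond — 3 electron domains, sp2.
C8 has 3 σ bonds, plus one π bond: steric number 3 → sp2.
C9 (2 σ bonds, plus two π bonds) has steric number 2: sp.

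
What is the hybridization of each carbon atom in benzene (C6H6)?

sp^2

Every ring carbon has three σ bonds and contributes one p electron to the aromatic π system.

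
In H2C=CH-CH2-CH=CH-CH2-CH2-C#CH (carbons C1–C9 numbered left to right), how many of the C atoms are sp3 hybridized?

C1: sp2
C2: sp2
C3: sp3 ✓
C4: sp2
C5: sp2
C6: sp3 ✓
C7: sp3 ✓
C8: sp
C9: sp
C3, C6, C7 → 3 sp3 carbons.

3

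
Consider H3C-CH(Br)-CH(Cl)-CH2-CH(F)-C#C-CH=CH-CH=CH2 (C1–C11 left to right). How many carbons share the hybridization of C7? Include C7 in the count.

2

C7 is sp (two π bonds).
C1: sp3
C2: sp3
C3: sp3
C4: sp3
C5: sp3
C6: sp ✓
C7: sp ✓
C8: sp2
C9: sp2
C10: sp2
C11: sp2
2 carbons are sp.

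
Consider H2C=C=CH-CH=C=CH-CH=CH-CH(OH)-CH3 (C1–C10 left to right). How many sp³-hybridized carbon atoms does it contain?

2

C1: sp2
C2: sp
C3: sp2
C4: sp2
C5: sp
C6: sp2
C7: sp2
C8: sp2
C9: sp3 ✓
C10: sp3 ✓
C9, C10 → 2 sp3 carbons.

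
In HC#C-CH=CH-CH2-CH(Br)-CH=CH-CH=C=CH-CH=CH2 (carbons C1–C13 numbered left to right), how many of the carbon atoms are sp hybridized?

C1: sp ✓
C2: sp ✓
C3: sp2
C4: sp2
C5: sp3
C6: sp3
C7: sp2
C8: sp2
C9: sp2
C10: sp ✓
C11: sp2
C12: sp2
C13: sp2
C1, C2, C10 → 3 sp carbons.

3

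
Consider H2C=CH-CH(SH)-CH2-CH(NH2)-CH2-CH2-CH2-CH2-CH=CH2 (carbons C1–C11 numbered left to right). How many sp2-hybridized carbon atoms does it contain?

C1: sp2 ✓
C2: sp2 ✓
C3: sp3
C4: sp3
C5: sp3
C6: sp3
C7: sp3
C8: sp3
C9: sp3
C10: sp2 ✓
C11: sp2 ✓
C1, C2, C10, C11 → 4 sp2 carbons.

4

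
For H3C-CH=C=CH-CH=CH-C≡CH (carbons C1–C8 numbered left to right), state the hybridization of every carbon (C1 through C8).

C1 carries 4 σ bonds, giving a steric number of 4, so it is sp3.
C2 has 3 σ bonds, plus one π bond: steric number 3 → sp2.
C3 has 2 σ bonds, plus two π bonds: steric number 2 → sp.
C4 — 3 σ bonds, plus one π bond. Steric number 3, so sp2.
C5 (3 σ bonds, plus one π bond) has steric number 3: sp2.
C6 carries 3 σ bonds, plus one π bond, giving a steric number of 3, so it is sp2.
C7: 2 σ bonds, plus two π bonds — 2 electron domains, sp.
C8: 2 σ bonds, plus two π bonds; 2 regions of electron density → sp.

C1 sp3, C2 sp2, C3 sp, C4 sp2, C5 sp2, C6 sp2, C7 sp, C8 sp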